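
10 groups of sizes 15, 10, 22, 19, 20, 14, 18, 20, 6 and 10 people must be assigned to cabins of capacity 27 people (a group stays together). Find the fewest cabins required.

7

Total = 22 + 20 + 20 + 19 + 18 + 15 + 14 + 10 + 10 + 6 = 154 people.
Lower bound: ⌈154/27⌉ = 6 cabins.
Also, 7 groups each exceed 27/2 people, and no two of those can share a cabin, so at least 7 cabins are needed.
A packing using 7 cabins:
  cabin 1: 22 = 22
  cabin 2: 20 + 6 = 26
  cabin 3: 20 = 20
  cabin 4: 19 = 19
  cabin 5: 18 = 18
  cabin 6: 15 + 10 = 25
  cabin 7: 14 + 10 = 24
This matches the lower bound, so 7 is optimal.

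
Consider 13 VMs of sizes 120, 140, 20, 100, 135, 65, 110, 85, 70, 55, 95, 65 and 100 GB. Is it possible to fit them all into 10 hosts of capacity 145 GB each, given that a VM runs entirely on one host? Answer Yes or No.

Yes

A valid assignment using 10 hosts:
  host 1: 140 = 140
  host 2: 135 = 135
  host 3: 120 + 20 = 140
  host 4: 110 = 110
  host 5: 100 = 100
  host 6: 100 = 100
  host 7: 95 = 95
  host 8: 85 + 55 = 140
  host 9: 70 + 65 = 135
  host 10: 65 = 65
Every load is within 145 GB, so 10 hosts suffice.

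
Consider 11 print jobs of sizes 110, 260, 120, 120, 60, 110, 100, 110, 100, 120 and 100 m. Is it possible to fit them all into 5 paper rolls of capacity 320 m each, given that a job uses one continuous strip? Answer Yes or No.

A valid assignment using 5 paper rolls:
  roll 1: 260 + 60 = 320
  roll 2: 120 + 120 = 240
  roll 3: 120 + 110 = 230
  roll 4: 110 + 110 + 100 = 320
  roll 5: 100 + 100 = 200
Every load is within 320 m, so 5 paper rolls suffice.

Yes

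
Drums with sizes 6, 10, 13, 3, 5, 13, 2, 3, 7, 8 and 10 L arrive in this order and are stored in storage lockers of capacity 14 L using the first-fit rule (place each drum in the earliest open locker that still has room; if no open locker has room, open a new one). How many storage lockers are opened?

7

  6 → locker 1 (new)  [load 6/14]
  10 → locker 2 (new)  [load 10/14]
  13 → locker 3 (new)  [load 13/14]
  3 → locker 1  [load 9/14]
  5 → locker 1  [load 14/14]
  13 → locker 4 (new)  [load 13/14]
  2 → locker 2  [load 12/14]
  3 → locker 5 (new)  [load 3/14]
  7 → locker 5  [load 10/14]
  8 → locker 6 (new)  [load 8/14]
  10 → locker 7 (new)  [load 10/14]
7 storage lockers opened.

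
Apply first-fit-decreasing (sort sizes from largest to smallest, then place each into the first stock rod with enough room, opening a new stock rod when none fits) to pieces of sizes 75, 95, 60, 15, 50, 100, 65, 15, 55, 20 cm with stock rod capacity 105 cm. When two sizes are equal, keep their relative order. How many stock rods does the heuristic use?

6

Sorted descending: 100, 95, 75, 65, 60, 55, 50, 20, 15, 15.
  100 → stock rod 1 (new)  [load 100/105]
  95 → stock rod 2 (new)  [load 95/105]
  75 → stock rod 3 (new)  [load 75/105]
  65 → stock rod 4 (new)  [load 65/105]
  60 → stock rod 5 (new)  [load 60/105]
  55 → stock rod 6 (new)  [load 55/105]
  50 → stock rod 6  [load 105/105]
  20 → stock rod 3  [load 95/105]
  15 → stock rod 4  [load 80/105]
  15 → stock rod 4  [load 95/105]
6 stock rods opened.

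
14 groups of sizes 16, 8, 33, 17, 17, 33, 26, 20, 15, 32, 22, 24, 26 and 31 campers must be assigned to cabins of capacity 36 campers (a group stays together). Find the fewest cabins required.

Total = 33 + 33 + 32 + 31 + 26 + 26 + 24 + 22 + 20 + 17 + 17 + 16 + 15 + 8 = 320 campers.
Lower bound: ⌈320/36⌉ = 9 cabins.
A packing using 11 cabins:
  cabin 1: 33 = 33
  cabin 2: 33 = 33
  cabin 3: 32 = 32
  cabin 4: 31 = 31
  cabin 5: 26 + 8 = 34
  cabin 6: 26 = 26
  cabin 7: 24 = 24
  cabin 8: 22 = 22
  cabin 9: 20 + 16 = 36
  cabin 10: 17 + 17 = 34
  cabin 11: 15 = 15
No arrangement into 10 cabins stays within capacity, so 11 is optimal.

11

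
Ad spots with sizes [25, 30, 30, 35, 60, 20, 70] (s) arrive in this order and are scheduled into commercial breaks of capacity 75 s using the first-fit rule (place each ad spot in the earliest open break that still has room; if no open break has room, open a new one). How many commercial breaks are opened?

  25 → break 1 (new)  [load 25/75]
  30 → break 1  [load 55/75]
  30 → break 2 (new)  [load 30/75]
  35 → break 2  [load 65/75]
  60 → break 3 (new)  [load 60/75]
  20 → break 1  [load 75/75]
  70 → break 4 (new)  [load 70/75]
4 commercial breaks opened.

4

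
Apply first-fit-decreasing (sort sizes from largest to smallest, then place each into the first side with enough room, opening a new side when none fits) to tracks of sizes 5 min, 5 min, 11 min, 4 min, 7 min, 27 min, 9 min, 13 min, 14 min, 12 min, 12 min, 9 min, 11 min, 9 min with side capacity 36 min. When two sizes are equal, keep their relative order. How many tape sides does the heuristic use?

Sorted descending: 27, 14, 13, 12, 12, 11, 11, 9, 9, 9, 7, 5, 5, 4.
  27 → side 1 (new)  [load 27/36]
  14 → side 2 (new)  [load 14/36]
  13 → side 2  [load 27/36]
  12 → side 3 (new)  [load 12/36]
  12 → side 3  [load 24/36]
  11 → side 3  [load 35/36]
  11 → side 4 (new)  [load 11/36]
  9 → side 1  [load 36/36]
  9 → side 2  [load 36/36]
  9 → side 4  [load 20/36]
  7 → side 4  [load 27/36]
  5 → side 4  [load 32/36]
  5 → side 5 (new)  [load 5/36]
  4 → side 4  [load 36/36]
5 tape sides opened.

5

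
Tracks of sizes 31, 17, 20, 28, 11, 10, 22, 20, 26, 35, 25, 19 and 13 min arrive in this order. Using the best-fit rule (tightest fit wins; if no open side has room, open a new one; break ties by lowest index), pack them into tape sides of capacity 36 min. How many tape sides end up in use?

  31 → side 1 (new)  [load 31/36]
  17 → side 2 (new)  [load 17/36]
  20 → side 3 (new)  [load 20/36]
  28 → side 4 (new)  [load 28/36]
  11 → side 3  [load 31/36]
  10 → side 2  [load 27/36]
  22 → side 5 (new)  [load 22/36]
  20 → side 6 (new)  [load 20/36]
  26 → side 7 (new)  [load 26/36]
  35 → side 8 (new)  [load 35/36]
  25 → side 9 (new)  [load 25/36]
  19 → side 10 (new)  [load 19/36]
  13 → side 5  [load 35/36]
10 tape sides opened.

10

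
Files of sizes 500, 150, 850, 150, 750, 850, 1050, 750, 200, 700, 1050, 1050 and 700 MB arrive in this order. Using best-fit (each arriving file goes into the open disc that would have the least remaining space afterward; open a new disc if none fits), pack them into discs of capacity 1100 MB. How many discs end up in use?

10

  500 → disc 1 (new)  [load 500/1100]
  150 → disc 1  [load 650/1100]
  850 → disc 2 (new)  [load 850/1100]
  150 → disc 2  [load 1000/1100]
  750 → disc 3 (new)  [load 750/1100]
  850 → disc 4 (new)  [load 850/1100]
  1050 → disc 5 (new)  [load 1050/1100]
  750 → disc 6 (new)  [load 750/1100]
  200 → disc 4  [load 1050/1100]
  700 → disc 7 (new)  [load 700/1100]
  1050 → disc 8 (new)  [load 1050/1100]
  1050 → disc 9 (new)  [load 1050/1100]
  700 → disc 10 (new)  [load 700/1100]
10 discs opened.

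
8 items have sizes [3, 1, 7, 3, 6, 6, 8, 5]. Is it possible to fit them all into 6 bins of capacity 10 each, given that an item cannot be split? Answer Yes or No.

A valid assignment using 5 bins:
  bin 1: 8 + 1 = 9
  bin 2: 7 + 3 = 10
  bin 3: 6 + 3 = 9
  bin 4: 6 = 6
  bin 5: 5 = 5
That uses only 5 ≤ 6, so 6 bins are enough.

Yes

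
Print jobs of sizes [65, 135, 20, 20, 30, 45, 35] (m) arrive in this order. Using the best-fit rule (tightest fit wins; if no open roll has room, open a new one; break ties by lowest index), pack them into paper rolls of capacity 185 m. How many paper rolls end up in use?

  65 → roll 1 (new)  [load 65/185]
  135 → roll 2 (new)  [load 135/185]
  20 → roll 2  [load 155/185]
  20 → roll 2  [load 175/185]
  30 → roll 1  [load 95/185]
  45 → roll 1  [load 140/185]
  35 → roll 1  [load 175/185]
2 paper rolls opened.

2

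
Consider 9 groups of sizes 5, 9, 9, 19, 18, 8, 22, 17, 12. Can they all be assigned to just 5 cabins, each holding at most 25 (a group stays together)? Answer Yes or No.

Total = 119; ⌈119/25⌉ = 5.
The bound of 5 does not rule out 5, but exhaustive search shows no assignment into 5 cabins of capacity 25 exists — the minimum is 6.

No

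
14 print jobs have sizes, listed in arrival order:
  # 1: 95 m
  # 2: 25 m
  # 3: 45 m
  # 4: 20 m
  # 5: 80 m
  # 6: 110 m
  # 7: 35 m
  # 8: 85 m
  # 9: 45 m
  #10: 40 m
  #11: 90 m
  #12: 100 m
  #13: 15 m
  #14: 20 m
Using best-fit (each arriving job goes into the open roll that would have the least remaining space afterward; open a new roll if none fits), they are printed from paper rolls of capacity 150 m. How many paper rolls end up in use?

  95 → roll 1 (new)  [load 95/150]
  25 → roll 1  [load 120/150]
  45 → roll 2 (new)  [load 45/150]
  20 → roll 1  [load 140/150]
  80 → roll 2  [load 125/150]
  110 → roll 3 (new)  [load 110/150]
  35 → roll 3  [load 145/150]
  85 → roll 4 (new)  [load 85/150]
  45 → roll 4  [load 130/150]
  40 → roll 5 (new)  [load 40/150]
  90 → roll 5  [load 130/150]
  100 → roll 6 (new)  [load 100/150]
  15 → roll 4  [load 145/150]
  20 → roll 5  [load 150/150]
6 paper rolls opened.

6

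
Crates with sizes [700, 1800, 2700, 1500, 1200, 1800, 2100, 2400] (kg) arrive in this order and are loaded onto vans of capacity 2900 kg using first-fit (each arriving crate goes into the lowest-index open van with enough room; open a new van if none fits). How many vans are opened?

  700 → van 1 (new)  [load 700/2900]
  1800 → van 1  [load 2500/2900]
  2700 → van 2 (new)  [load 2700/2900]
  1500 → van 3 (new)  [load 1500/2900]
  1200 → van 3  [load 2700/2900]
  1800 → van 4 (new)  [load 1800/2900]
  2100 → van 5 (new)  [load 2100/2900]
  2400 → van 6 (new)  [load 2400/2900]
6 vans opened.

6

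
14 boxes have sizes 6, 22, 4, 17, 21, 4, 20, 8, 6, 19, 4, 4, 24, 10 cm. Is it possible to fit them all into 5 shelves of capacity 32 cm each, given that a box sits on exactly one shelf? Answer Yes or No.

Total = 169 cm; ⌈169/32⌉ = 6.
At least 6 shelves are required, but only 5 are allowed.

No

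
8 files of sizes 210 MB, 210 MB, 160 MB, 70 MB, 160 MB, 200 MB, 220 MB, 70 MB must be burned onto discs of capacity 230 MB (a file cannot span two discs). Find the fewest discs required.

6

Total = 220 + 210 + 210 + 200 + 160 + 160 + 70 + 70 = 1300 MB.
Lower bound: ⌈1300/230⌉ = 6 discs.
A packing using 6 discs:
  disc 1: 220 = 220
  disc 2: 210 = 210
  disc 3: 210 = 210
  disc 4: 200 = 200
  disc 5: 160 + 70 = 230
  disc 6: 160 + 70 = 230
This matches the lower bound, so 6 is optimal.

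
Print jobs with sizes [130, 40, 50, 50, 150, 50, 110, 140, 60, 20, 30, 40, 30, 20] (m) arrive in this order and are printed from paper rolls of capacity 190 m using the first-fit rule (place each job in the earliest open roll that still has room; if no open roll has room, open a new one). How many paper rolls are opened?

  130 → roll 1 (new)  [load 130/190]
  40 → roll 1  [load 170/190]
  50 → roll 2 (new)  [load 50/190]
  50 → roll 2  [load 100/190]
  150 → roll 3 (new)  [load 150/190]
  50 → roll 2  [load 150/190]
  110 → roll 4 (new)  [load 110/190]
  140 → roll 5 (new)  [load 140/190]
  60 → roll 4  [load 170/190]
  20 → roll 1  [load 190/190]
  30 → roll 2  [load 180/190]
  40 → roll 3  [load 190/190]
  30 → roll 5  [load 170/190]
  20 → roll 4  [load 190/190]
5 paper rolls opened.

5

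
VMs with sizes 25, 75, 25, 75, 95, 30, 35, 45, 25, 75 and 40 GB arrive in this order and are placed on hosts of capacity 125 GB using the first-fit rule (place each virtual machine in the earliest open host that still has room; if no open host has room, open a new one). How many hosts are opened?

  25 → host 1 (new)  [load 25/125]
  75 → host 1  [load 100/125]
  25 → host 1  [load 125/125]
  75 → host 2 (new)  [load 75/125]
  95 → host 3 (new)  [load 95/125]
  30 → host 2  [load 105/125]
  35 → host 4 (new)  [load 35/125]
  45 → host 4  [load 80/125]
  25 → host 3  [load 120/125]
  75 → host 5 (new)  [load 75/125]
  40 → host 4  [load 120/125]
5 hosts opened.

5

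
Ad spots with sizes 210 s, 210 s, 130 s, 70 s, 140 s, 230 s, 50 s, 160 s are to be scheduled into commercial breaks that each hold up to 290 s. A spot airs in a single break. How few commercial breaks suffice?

Total = 230 + 210 + 210 + 160 + 140 + 130 + 70 + 50 = 1200 s.
Lower bound: ⌈1200/290⌉ = 5 commercial breaks.
A packing using 5 commercial breaks:
  break 1: 230 + 50 = 280
  break 2: 210 + 70 = 280
  break 3: 210 = 210
  break 4: 160 + 130 = 290
  break 5: 140 = 140
This matches the lower bound, so 5 is optimal.

5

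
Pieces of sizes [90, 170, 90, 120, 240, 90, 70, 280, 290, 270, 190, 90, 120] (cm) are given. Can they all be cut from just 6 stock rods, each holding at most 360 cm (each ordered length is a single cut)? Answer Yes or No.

Total = 2110 cm; ⌈2110/360⌉ = 6.
The bound of 6 does not rule out 6, but exhaustive search shows no assignment into 6 stock rods of capacity 360 cm exists — the minimum is 7.

No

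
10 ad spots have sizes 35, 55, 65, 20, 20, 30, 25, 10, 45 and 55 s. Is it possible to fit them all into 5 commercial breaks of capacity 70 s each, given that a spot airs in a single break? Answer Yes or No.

No

Total = 360 s; ⌈360/70⌉ = 6.
At least 6 commercial breaks are required, but only 5 are allowed.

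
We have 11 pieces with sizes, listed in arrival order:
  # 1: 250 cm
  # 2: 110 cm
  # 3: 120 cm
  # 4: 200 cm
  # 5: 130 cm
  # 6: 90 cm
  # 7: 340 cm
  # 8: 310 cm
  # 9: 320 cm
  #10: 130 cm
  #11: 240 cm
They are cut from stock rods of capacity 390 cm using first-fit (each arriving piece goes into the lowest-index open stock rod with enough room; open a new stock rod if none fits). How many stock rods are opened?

  250 → stock rod 1 (new)  [load 250/390]
  110 → stock rod 1  [load 360/390]
  120 → stock rod 2 (new)  [load 120/390]
  200 → stock rod 2  [load 320/390]
  130 → stock rod 3 (new)  [load 130/390]
  90 → stock rod 3  [load 220/390]
  340 → stock rod 4 (new)  [load 340/390]
  310 → stock rod 5 (new)  [load 310/390]
  320 → stock rod 6 (new)  [load 320/390]
  130 → stock rod 3  [load 350/390]
  240 → stock rod 7 (new)  [load 240/390]
7 stock rods opened.

7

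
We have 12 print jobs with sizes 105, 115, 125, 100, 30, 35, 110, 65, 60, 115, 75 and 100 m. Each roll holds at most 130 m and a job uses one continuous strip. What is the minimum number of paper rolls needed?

Total = 125 + 115 + 115 + 110 + 105 + 100 + 100 + 75 + 65 + 60 + 35 + 30 = 1035 m.
Lower bound: ⌈1035/130⌉ = 8 paper rolls.
A packing using 9 paper rolls:
  roll 1: 125 = 125
  roll 2: 115 = 115
  roll 3: 115 = 115
  roll 4: 110 = 110
  roll 5: 105 = 105
  roll 6: 100 + 30 = 130
  roll 7: 100 = 100
  roll 8: 75 + 35 = 110
  roll 9: 65 + 60 = 125
No arrangement into 8 paper rolls stays within capacity, so 9 is optimal.

9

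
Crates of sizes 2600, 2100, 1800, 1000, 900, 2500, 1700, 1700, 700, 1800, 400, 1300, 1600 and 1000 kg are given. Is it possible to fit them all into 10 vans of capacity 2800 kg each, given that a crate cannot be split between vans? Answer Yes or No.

A valid assignment using 9 vans:
  van 1: 2600 = 2600
  van 2: 2500 = 2500
  van 3: 2100 + 700 = 2800
  van 4: 1800 + 1000 = 2800
  van 5: 1800 + 1000 = 2800
  van 6: 1700 + 900 = 2600
  van 7: 1700 + 400 = 2100
  van 8: 1600 = 1600
  van 9: 1300 = 1300
That uses only 9 ≤ 10, so 10 vans are enough.

Yes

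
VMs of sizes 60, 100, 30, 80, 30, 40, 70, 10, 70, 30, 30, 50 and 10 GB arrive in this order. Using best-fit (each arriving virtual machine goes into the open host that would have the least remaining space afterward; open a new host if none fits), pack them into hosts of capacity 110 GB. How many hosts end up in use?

6

  60 → host 1 (new)  [load 60/110]
  100 → host 2 (new)  [load 100/110]
  30 → host 1  [load 90/110]
  80 → host 3 (new)  [load 80/110]
  30 → host 3  [load 110/110]
  40 → host 4 (new)  [load 40/110]
  70 → host 4  [load 110/110]
  10 → host 2  [load 110/110]
  70 → host 5 (new)  [load 70/110]
  30 → host 5  [load 100/110]
  30 → host 6 (new)  [load 30/110]
  50 → host 6  [load 80/110]
  10 → host 5  [load 110/110]
6 hosts opened.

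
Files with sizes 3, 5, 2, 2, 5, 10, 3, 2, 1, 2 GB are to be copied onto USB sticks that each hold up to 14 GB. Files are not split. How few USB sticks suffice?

3

Total = 10 + 5 + 5 + 3 + 3 + 2 + 2 + 2 + 2 + 1 = 35 GB.
Lower bound: ⌈35/14⌉ = 3 USB sticks.
A packing using 3 USB sticks:
  USB stick 1: 10 + 3 + 1 = 14
  USB stick 2: 5 + 5 + 3 = 13
  USB stick 3: 2 + 2 + 2 + 2 = 8
This matches the lower bound, so 3 is optimal.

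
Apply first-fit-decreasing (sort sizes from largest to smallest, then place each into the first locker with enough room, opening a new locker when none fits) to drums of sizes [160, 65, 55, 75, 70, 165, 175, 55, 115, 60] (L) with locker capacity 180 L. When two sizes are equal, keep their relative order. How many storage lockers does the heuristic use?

6

Sorted descending: 175, 165, 160, 115, 75, 70, 65, 60, 55, 55.
  175 → locker 1 (new)  [load 175/180]
  165 → locker 2 (new)  [load 165/180]
  160 → locker 3 (new)  [load 160/180]
  115 → locker 4 (new)  [load 115/180]
  75 → locker 5 (new)  [load 75/180]
  70 → locker 5  [load 145/180]
  65 → locker 4  [load 180/180]
  60 → locker 6 (new)  [load 60/180]
  55 → locker 6  [load 115/180]
  55 → locker 6  [load 170/180]
6 storage lockers opened.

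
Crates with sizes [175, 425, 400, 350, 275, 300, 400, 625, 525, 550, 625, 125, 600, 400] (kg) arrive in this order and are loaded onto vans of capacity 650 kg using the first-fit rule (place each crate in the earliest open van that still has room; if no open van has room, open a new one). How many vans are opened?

  175 → van 1 (new)  [load 175/650]
  425 → van 1  [load 600/650]
  400 → van 2 (new)  [load 400/650]
  350 → van 3 (new)  [load 350/650]
  275 → van 3  [load 625/650]
  300 → van 4 (new)  [load 300/650]
  400 → van 5 (new)  [load 400/650]
  625 → van 6 (new)  [load 625/650]
  525 → van 7 (new)  [load 525/650]
  550 → van 8 (new)  [load 550/650]
  625 → van 9 (new)  [load 625/650]
  125 → van 2  [load 525/650]
  600 → van 10 (new)  [load 600/650]
  400 → van 11 (new)  [load 400/650]
11 vans opened.

11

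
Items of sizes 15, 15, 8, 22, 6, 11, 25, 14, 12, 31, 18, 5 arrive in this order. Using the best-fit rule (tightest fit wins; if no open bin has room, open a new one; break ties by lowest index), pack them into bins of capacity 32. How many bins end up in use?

6

  15 → bin 1 (new)  [load 15/32]
  15 → bin 1  [load 30/32]
  8 → bin 2 (new)  [load 8/32]
  22 → bin 2  [load 30/32]
  6 → bin 3 (new)  [load 6/32]
  11 → bin 3  [load 17/32]
  25 → bin 4 (new)  [load 25/32]
  14 → bin 3  [load 31/32]
  12 → bin 5 (new)  [load 12/32]
  31 → bin 6 (new)  [load 31/32]
  18 → bin 5  [load 30/32]
  5 → bin 4  [load 30/32]
6 bins opened.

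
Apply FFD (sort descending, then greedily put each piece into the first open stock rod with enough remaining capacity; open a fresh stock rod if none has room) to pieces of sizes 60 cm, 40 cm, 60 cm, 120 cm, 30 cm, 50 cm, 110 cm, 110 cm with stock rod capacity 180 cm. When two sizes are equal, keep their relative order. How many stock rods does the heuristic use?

4

Sorted descending: 120, 110, 110, 60, 60, 50, 40, 30.
  120 → stock rod 1 (new)  [load 120/180]
  110 → stock rod 2 (new)  [load 110/180]
  110 → stock rod 3 (new)  [load 110/180]
  60 → stock rod 1  [load 180/180]
  60 → stock rod 2  [load 170/180]
  50 → stock rod 3  [load 160/180]
  40 → stock rod 4 (new)  [load 40/180]
  30 → stock rod 4  [load 70/180]
4 stock rods opened.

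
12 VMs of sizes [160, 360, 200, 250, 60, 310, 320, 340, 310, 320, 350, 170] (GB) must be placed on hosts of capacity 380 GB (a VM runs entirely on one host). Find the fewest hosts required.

10

Total = 360 + 350 + 340 + 320 + 320 + 310 + 310 + 250 + 200 + 170 + 160 + 60 = 3150 GB.
Lower bound: ⌈3150/380⌉ = 9 hosts.
A packing using 10 hosts:
  host 1: 360 = 360
  host 2: 350 = 350
  host 3: 340 = 340
  host 4: 320 + 60 = 380
  host 5: 320 = 320
  host 6: 310 = 310
  host 7: 310 = 310
  host 8: 250 = 250
  host 9: 200 + 170 = 370
  host 10: 160 = 160
No arrangement into 9 hosts stays within capacity, so 10 is optimal.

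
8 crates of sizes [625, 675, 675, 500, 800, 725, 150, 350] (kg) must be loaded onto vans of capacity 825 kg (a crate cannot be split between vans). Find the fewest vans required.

7

Total = 800 + 725 + 675 + 675 + 625 + 500 + 350 + 150 = 4500 kg.
Lower bound: ⌈4500/825⌉ = 6 vans.
A packing using 7 vans:
  van 1: 800 = 800
  van 2: 725 = 725
  van 3: 675 + 150 = 825
  van 4: 675 = 675
  van 5: 625 = 625
  van 6: 500 = 500
  van 7: 350 = 350
No arrangement into 6 vans stays within capacity, so 7 is optimal.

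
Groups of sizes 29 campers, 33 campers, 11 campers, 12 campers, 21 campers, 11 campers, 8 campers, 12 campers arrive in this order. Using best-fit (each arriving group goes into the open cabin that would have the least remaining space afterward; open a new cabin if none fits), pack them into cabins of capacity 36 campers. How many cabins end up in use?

5

  29 → cabin 1 (new)  [load 29/36]
  33 → cabin 2 (new)  [load 33/36]
  11 → cabin 3 (new)  [load 11/36]
  12 → cabin 3  [load 23/36]
  21 → cabin 4 (new)  [load 21/36]
  11 → cabin 3  [load 34/36]
  8 → cabin 4  [load 29/36]
  12 → cabin 5 (new)  [load 12/36]
5 cabins opened.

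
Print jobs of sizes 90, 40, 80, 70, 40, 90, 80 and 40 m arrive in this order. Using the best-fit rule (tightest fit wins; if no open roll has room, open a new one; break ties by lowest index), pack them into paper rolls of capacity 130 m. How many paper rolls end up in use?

  90 → roll 1 (new)  [load 90/130]
  40 → roll 1  [load 130/130]
  80 → roll 2 (new)  [load 80/130]
  70 → roll 3 (new)  [load 70/130]
  40 → roll 2  [load 120/130]
  90 → roll 4 (new)  [load 90/130]
  80 → roll 5 (new)  [load 80/130]
  40 → roll 4  [load 130/130]
5 paper rolls opened.

5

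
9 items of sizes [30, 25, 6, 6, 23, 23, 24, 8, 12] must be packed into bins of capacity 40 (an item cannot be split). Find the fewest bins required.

Total = 30 + 25 + 24 + 23 + 23 + 12 + 8 + 6 + 6 = 157.
Lower bound: ⌈157/40⌉ = 4 bins.
Also, 5 items each exceed 20, and no two of those can share a bin, so at least 5 bins are needed.
A packing using 5 bins:
  bin 1: 30 + 8 = 38
  bin 2: 25 + 12 = 37
  bin 3: 24 + 6 + 6 = 36
  bin 4: 23 = 23
  bin 5: 23 = 23
This matches the lower bound, so 5 is optimal.

5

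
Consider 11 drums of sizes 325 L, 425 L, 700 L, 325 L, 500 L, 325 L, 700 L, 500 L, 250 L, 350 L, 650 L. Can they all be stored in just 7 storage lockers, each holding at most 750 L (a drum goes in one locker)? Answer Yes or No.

No

Total = 5050 L; ⌈5050/750⌉ = 7.
The bound of 7 does not rule out 7, but exhaustive search shows no assignment into 7 storage lockers of capacity 750 L exists — the minimum is 8.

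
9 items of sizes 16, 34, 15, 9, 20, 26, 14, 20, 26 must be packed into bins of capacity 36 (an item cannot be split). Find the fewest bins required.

6

Total = 34 + 26 + 26 + 20 + 20 + 16 + 15 + 14 + 9 = 180.
Lower bound: ⌈180/36⌉ = 5 bins.
A packing using 6 bins:
  bin 1: 34 = 34
  bin 2: 26 + 9 = 35
  bin 3: 26 = 26
  bin 4: 20 + 16 = 36
  bin 5: 20 + 15 = 35
  bin 6: 14 = 14
No arrangement into 5 bins stays within capacity, so 6 is optimal.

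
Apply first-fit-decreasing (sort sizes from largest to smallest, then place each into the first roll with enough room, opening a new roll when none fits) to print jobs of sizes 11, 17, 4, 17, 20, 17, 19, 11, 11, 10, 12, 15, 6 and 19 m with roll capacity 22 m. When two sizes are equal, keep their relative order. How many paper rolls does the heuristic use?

10

Sorted descending: 20, 19, 19, 17, 17, 17, 15, 12, 11, 11, 11, 10, 6, 4.
  20 → roll 1 (new)  [load 20/22]
  19 → roll 2 (new)  [load 19/22]
  19 → roll 3 (new)  [load 19/22]
  17 → roll 4 (new)  [load 17/22]
  17 → roll 5 (new)  [load 17/22]
  17 → roll 6 (new)  [load 17/22]
  15 → roll 7 (new)  [load 15/22]
  12 → roll 8 (new)  [load 12/22]
  11 → roll 9 (new)  [load 11/22]
  11 → roll 9  [load 22/22]
  11 → roll 10 (new)  [load 11/22]
  10 → roll 8  [load 22/22]
  6 → roll 7  [load 21/22]
  4 → roll 4  [load 21/22]
10 paper rolls opened.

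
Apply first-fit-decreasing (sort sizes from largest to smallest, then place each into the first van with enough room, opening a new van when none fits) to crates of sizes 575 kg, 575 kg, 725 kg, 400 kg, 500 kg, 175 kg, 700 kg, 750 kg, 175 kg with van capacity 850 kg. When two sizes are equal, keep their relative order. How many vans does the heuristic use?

Sorted descending: 750, 725, 700, 575, 575, 500, 400, 175, 175.
  750 → van 1 (new)  [load 750/850]
  725 → van 2 (new)  [load 725/850]
  700 → van 3 (new)  [load 700/850]
  575 → van 4 (new)  [load 575/850]
  575 → van 5 (new)  [load 575/850]
  500 → van 6 (new)  [load 500/850]
  400 → van 7 (new)  [load 400/850]
  175 → van 4  [load 750/850]
  175 → van 5  [load 750/850]
7 vans opened.

7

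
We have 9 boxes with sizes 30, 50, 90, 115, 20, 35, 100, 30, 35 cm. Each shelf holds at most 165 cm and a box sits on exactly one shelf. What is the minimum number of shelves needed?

Total = 115 + 100 + 90 + 50 + 35 + 35 + 30 + 30 + 20 = 505 cm.
Lower bound: ⌈505/165⌉ = 4 shelves.
A packing using 4 shelves:
  shelf 1: 115 + 50 = 165
  shelf 2: 100 + 35 + 30 = 165
  shelf 3: 90 + 35 + 30 = 155
  shelf 4: 20 = 20
This matches the lower bound, so 4 is optimal.

4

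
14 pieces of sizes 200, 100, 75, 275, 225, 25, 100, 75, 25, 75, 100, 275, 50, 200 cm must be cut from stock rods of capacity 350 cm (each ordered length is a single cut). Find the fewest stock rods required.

6

Total = 275 + 275 + 225 + 200 + 200 + 100 + 100 + 100 + 75 + 75 + 75 + 50 + 25 + 25 = 1800 cm.
Lower bound: ⌈1800/350⌉ = 6 stock rods.
A packing using 6 stock rods:
  stock rod 1: 275 + 75 = 350
  stock rod 2: 275 + 75 = 350
  stock rod 3: 225 + 100 + 25 = 350
  stock rod 4: 200 + 100 + 50 = 350
  stock rod 5: 200 + 100 + 25 = 325
  stock rod 6: 75 = 75
This matches the lower bound, so 6 is optimal.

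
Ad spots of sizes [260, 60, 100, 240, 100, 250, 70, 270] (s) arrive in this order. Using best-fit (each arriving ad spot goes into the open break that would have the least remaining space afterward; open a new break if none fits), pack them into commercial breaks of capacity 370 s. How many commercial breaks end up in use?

  260 → break 1 (new)  [load 260/370]
  60 → break 1  [load 320/370]
  100 → break 2 (new)  [load 100/370]
  240 → break 2  [load 340/370]
  100 → break 3 (new)  [load 100/370]
  250 → break 3  [load 350/370]
  70 → break 4 (new)  [load 70/370]
  270 → break 4  [load 340/370]
4 commercial breaks opened.

4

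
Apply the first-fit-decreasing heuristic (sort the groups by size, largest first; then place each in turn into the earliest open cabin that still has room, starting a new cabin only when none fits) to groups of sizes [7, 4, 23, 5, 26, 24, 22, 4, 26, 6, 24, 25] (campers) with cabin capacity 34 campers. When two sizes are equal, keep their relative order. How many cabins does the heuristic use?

7

Sorted descending: 26, 26, 25, 24, 24, 23, 22, 7, 6, 5, 4, 4.
  26 → cabin 1 (new)  [load 26/34]
  26 → cabin 2 (new)  [load 26/34]
  25 → cabin 3 (new)  [load 25/34]
  24 → cabin 4 (new)  [load 24/34]
  24 → cabin 5 (new)  [load 24/34]
  23 → cabin 6 (new)  [load 23/34]
  22 → cabin 7 (new)  [load 22/34]
  7 → cabin 1  [load 33/34]
  6 → cabin 2  [load 32/34]
  5 → cabin 3  [load 30/34]
  4 → cabin 3  [load 34/34]
  4 → cabin 4  [load 28/34]
7 cabins opened.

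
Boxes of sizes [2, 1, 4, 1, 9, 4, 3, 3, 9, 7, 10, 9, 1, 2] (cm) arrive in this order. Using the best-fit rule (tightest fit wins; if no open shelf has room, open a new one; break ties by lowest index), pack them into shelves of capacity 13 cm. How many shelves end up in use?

  2 → shelf 1 (new)  [load 2/13]
  1 → shelf 1  [load 3/13]
  4 → shelf 1  [load 7/13]
  1 → shelf 1  [load 8/13]
  9 → shelf 2 (new)  [load 9/13]
  4 → shelf 2  [load 13/13]
  3 → shelf 1  [load 11/13]
  3 → shelf 3 (new)  [load 3/13]
  9 → shelf 3  [load 12/13]
  7 → shelf 4 (new)  [load 7/13]
  10 → shelf 5 (new)  [load 10/13]
  9 → shelf 6 (new)  [load 9/13]
  1 → shelf 3  [load 13/13]
  2 → shelf 1  [load 13/13]
6 shelves opened.

6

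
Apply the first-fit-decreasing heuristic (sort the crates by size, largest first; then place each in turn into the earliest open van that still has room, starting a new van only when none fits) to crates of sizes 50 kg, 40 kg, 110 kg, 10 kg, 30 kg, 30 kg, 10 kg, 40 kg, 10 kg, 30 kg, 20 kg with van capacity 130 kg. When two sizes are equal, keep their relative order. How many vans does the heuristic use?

3

Sorted descending: 110, 50, 40, 40, 30, 30, 30, 20, 10, 10, 10.
  110 → van 1 (new)  [load 110/130]
  50 → van 2 (new)  [load 50/130]
  40 → van 2  [load 90/130]
  40 → van 2  [load 130/130]
  30 → van 3 (new)  [load 30/130]
  30 → van 3  [load 60/130]
  30 → van 3  [load 90/130]
  20 → van 1  [load 130/130]
  10 → van 3  [load 100/130]
  10 → van 3  [load 110/130]
  10 → van 3  [load 120/130]
3 vans opened.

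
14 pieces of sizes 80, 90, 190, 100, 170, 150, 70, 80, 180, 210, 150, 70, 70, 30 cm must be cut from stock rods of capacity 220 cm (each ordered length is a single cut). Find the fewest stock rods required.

9

Total = 210 + 190 + 180 + 170 + 150 + 150 + 100 + 90 + 80 + 80 + 70 + 70 + 70 + 30 = 1640 cm.
Lower bound: ⌈1640/220⌉ = 8 stock rods.
A packing using 9 stock rods:
  stock rod 1: 210 = 210
  stock rod 2: 190 + 30 = 220
  stock rod 3: 180 = 180
  stock rod 4: 170 = 170
  stock rod 5: 150 + 70 = 220
  stock rod 6: 150 + 70 = 220
  stock rod 7: 100 + 90 = 190
  stock rod 8: 80 + 80 = 160
  stock rod 9: 70 = 70
No arrangement into 8 stock rods stays within capacity, so 9 is optimal.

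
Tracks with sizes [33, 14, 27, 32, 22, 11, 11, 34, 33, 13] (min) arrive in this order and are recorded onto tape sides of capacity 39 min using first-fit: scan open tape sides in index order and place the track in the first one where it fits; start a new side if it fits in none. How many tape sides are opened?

7

  33 → side 1 (new)  [load 33/39]
  14 → side 2 (new)  [load 14/39]
  27 → side 3 (new)  [load 27/39]
  32 → side 4 (new)  [load 32/39]
  22 → side 2  [load 36/39]
  11 → side 3  [load 38/39]
  11 → side 5 (new)  [load 11/39]
  34 → side 6 (new)  [load 34/39]
  33 → side 7 (new)  [load 33/39]
  13 → side 5  [load 24/39]
7 tape sides opened.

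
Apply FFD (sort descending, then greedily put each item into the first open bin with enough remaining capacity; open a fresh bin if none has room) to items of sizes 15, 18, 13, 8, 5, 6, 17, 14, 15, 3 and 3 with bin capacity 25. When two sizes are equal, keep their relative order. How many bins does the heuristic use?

Sorted descending: 18, 17, 15, 15, 14, 13, 8, 6, 5, 3, 3.
  18 → bin 1 (new)  [load 18/25]
  17 → bin 2 (new)  [load 17/25]
  15 → bin 3 (new)  [load 15/25]
  15 → bin 4 (new)  [load 15/25]
  14 → bin 5 (new)  [load 14/25]
  13 → bin 6 (new)  [load 13/25]
  8 → bin 2  [load 25/25]
  6 → bin 1  [load 24/25]
  5 → bin 3  [load 20/25]
  3 → bin 3  [load 23/25]
  3 → bin 4  [load 18/25]
6 bins opened.

6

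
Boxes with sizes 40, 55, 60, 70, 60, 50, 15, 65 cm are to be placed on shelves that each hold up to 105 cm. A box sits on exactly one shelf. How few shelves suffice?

Total = 70 + 65 + 60 + 60 + 55 + 50 + 40 + 15 = 415 cm.
Lower bound: ⌈415/105⌉ = 4 shelves.
Also, 5 boxes each exceed 105/2 cm, and no two of those can share a shelf, so at least 5 shelves are needed.
A packing using 5 shelves:
  shelf 1: 70 + 15 = 85
  shelf 2: 65 + 40 = 105
  shelf 3: 60 = 60
  shelf 4: 60 = 60
  shelf 5: 55 + 50 = 105
This matches the lower bound, so 5 is optimal.

5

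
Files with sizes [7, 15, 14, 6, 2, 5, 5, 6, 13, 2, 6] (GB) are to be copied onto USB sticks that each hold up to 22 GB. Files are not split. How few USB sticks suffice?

Total = 15 + 14 + 13 + 7 + 6 + 6 + 6 + 5 + 5 + 2 + 2 = 81 GB.
Lower bound: ⌈81/22⌉ = 4 USB sticks.
A packing using 4 USB sticks:
  USB stick 1: 15 + 7 = 22
  USB stick 2: 14 + 6 + 2 = 22
  USB stick 3: 13 + 6 + 2 = 21
  USB stick 4: 6 + 5 + 5 = 16
This matches the lower bound, so 4 is optimal.

4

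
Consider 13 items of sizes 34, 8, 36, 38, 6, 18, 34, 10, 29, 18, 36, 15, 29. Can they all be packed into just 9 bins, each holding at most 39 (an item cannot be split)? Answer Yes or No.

Yes

A valid assignment using 9 bins:
  bin 1: 38 = 38
  bin 2: 36 = 36
  bin 3: 36 = 36
  bin 4: 34 = 34
  bin 5: 34 = 34
  bin 6: 29 + 10 = 39
  bin 7: 29 + 8 = 37
  bin 8: 18 + 18 = 36
  bin 9: 15 + 6 = 21
Every load is within 39, so 9 bins suffice.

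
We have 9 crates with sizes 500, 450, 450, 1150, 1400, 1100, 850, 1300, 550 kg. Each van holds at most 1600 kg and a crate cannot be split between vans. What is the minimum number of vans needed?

6

Total = 1400 + 1300 + 1150 + 1100 + 850 + 550 + 500 + 450 + 450 = 7750 kg.
Lower bound: ⌈7750/1600⌉ = 5 vans.
A packing using 6 vans:
  van 1: 1400 = 1400
  van 2: 1300 = 1300
  van 3: 1150 + 450 = 1600
  van 4: 1100 + 500 = 1600
  van 5: 850 + 550 = 1400
  van 6: 450 = 450
No arrangement into 5 vans stays within capacity, so 6 is optimal.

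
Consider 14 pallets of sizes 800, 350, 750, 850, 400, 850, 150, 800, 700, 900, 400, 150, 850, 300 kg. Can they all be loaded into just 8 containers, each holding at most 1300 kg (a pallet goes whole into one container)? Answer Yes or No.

A valid assignment using 8 containers:
  container 1: 900 + 400 = 1300
  container 2: 850 + 400 = 1250
  container 3: 850 + 350 = 1200
  container 4: 850 + 300 + 150 = 1300
  container 5: 800 + 150 = 950
  container 6: 800 = 800
  container 7: 750 = 750
  container 8: 700 = 700
Every load is within 1300 kg, so 8 containers suffice.

Yes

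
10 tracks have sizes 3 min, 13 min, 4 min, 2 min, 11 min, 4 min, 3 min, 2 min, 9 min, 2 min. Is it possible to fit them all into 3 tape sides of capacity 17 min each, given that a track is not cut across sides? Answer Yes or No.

No

Total = 53 min; ⌈53/17⌉ = 4.
At least 4 tape sides are required, but only 3 are allowed.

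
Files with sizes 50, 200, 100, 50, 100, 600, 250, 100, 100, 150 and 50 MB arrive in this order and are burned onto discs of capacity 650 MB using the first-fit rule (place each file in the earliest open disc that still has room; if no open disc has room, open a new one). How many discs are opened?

3

  50 → disc 1 (new)  [load 50/650]
  200 → disc 1  [load 250/650]
  100 → disc 1  [load 350/650]
  50 → disc 1  [load 400/650]
  100 → disc 1  [load 500/650]
  600 → disc 2 (new)  [load 600/650]
  250 → disc 3 (new)  [load 250/650]
  100 → disc 1  [load 600/650]
  100 → disc 3  [load 350/650]
  150 → disc 3  [load 500/650]
  50 → disc 1  [load 650/650]
3 discs opened.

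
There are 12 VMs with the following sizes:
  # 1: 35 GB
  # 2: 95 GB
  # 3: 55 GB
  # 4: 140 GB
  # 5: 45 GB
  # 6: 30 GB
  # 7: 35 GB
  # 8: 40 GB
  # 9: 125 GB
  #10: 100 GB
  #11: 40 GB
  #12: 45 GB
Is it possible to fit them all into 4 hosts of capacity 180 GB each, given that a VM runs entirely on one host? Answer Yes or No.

No

Total = 785 GB; ⌈785/180⌉ = 5.
At least 5 hosts are required, but only 4 are allowed.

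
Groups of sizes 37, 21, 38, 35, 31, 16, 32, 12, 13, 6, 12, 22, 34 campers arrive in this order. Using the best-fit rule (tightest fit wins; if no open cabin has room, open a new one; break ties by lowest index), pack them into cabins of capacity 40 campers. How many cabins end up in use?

9

  37 → cabin 1 (new)  [load 37/40]
  21 → cabin 2 (new)  [load 21/40]
  38 → cabin 3 (new)  [load 38/40]
  35 → cabin 4 (new)  [load 35/40]
  31 → cabin 5 (new)  [load 31/40]
  16 → cabin 2  [load 37/40]
  32 → cabin 6 (new)  [load 32/40]
  12 → cabin 7 (new)  [load 12/40]
  13 → cabin 7  [load 25/40]
  6 → cabin 6  [load 38/40]
  12 → cabin 7  [load 37/40]
  22 → cabin 8 (new)  [load 22/40]
  34 → cabin 9 (new)  [load 34/40]
9 cabins opened.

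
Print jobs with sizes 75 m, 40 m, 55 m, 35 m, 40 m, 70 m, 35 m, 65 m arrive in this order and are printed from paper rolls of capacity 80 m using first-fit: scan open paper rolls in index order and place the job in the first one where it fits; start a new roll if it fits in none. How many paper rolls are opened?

  75 → roll 1 (new)  [load 75/80]
  40 → roll 2 (new)  [load 40/80]
  55 → roll 3 (new)  [load 55/80]
  35 → roll 2  [load 75/80]
  40 → roll 4 (new)  [load 40/80]
  70 → roll 5 (new)  [load 70/80]
  35 → roll 4  [load 75/80]
  65 → roll 6 (new)  [load 65/80]
6 paper rolls opened.

6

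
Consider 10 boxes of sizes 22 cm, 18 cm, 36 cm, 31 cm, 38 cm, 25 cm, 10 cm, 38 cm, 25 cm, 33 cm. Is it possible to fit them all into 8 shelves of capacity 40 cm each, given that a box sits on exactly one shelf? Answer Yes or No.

A valid assignment using 8 shelves:
  shelf 1: 38 = 38
  shelf 2: 38 = 38
  shelf 3: 36 = 36
  shelf 4: 33 = 33
  shelf 5: 31 = 31
  shelf 6: 25 + 10 = 35
  shelf 7: 25 = 25
  shelf 8: 22 + 18 = 40
Every load is within 40 cm, so 8 shelves suffice.

Yes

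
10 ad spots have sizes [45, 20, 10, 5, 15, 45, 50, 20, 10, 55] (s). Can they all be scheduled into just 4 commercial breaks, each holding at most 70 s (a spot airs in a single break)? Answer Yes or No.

Yes

A valid assignment using 4 commercial breaks:
  break 1: 55 + 15 = 70
  break 2: 50 + 20 = 70
  break 3: 45 + 20 + 5 = 70
  break 4: 45 + 10 + 10 = 65
Every load is within 70 s, so 4 commercial breaks suffice.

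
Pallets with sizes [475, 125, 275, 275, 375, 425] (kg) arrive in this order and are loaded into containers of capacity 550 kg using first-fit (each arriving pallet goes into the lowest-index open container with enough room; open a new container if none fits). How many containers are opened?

  475 → container 1 (new)  [load 475/550]
  125 → container 2 (new)  [load 125/550]
  275 → container 2  [load 400/550]
  275 → container 3 (new)  [load 275/550]
  375 → container 4 (new)  [load 375/550]
  425 → container 5 (new)  [load 425/550]
5 containers opened.

5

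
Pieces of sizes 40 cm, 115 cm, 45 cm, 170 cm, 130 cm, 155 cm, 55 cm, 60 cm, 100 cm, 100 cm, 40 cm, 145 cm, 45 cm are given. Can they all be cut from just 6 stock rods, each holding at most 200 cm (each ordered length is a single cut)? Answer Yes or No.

Total = 1200 cm; ⌈1200/200⌉ = 6.
The bound of 6 does not rule out 6, but exhaustive search shows no assignment into 6 stock rods of capacity 200 cm exists — the minimum is 7.

No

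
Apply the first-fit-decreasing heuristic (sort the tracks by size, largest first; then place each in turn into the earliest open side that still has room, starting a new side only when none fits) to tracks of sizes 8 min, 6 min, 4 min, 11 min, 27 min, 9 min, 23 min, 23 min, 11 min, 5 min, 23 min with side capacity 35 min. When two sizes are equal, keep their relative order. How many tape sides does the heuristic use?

5

Sorted descending: 27, 23, 23, 23, 11, 11, 9, 8, 6, 5, 4.
  27 → side 1 (new)  [load 27/35]
  23 → side 2 (new)  [load 23/35]
  23 → side 3 (new)  [load 23/35]
  23 → side 4 (new)  [load 23/35]
  11 → side 2  [load 34/35]
  11 → side 3  [load 34/35]
  9 → side 4  [load 32/35]
  8 → side 1  [load 35/35]
  6 → side 5 (new)  [load 6/35]
  5 → side 5  [load 11/35]
  4 → side 5  [load 15/35]
5 tape sides opened.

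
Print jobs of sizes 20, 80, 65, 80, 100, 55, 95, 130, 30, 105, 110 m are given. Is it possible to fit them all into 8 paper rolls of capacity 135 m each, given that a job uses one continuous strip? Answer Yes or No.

A valid assignment using 8 paper rolls:
  roll 1: 130 = 130
  roll 2: 110 + 20 = 130
  roll 3: 105 + 30 = 135
  roll 4: 100 = 100
  roll 5: 95 = 95
  roll 6: 80 + 55 = 135
  roll 7: 80 = 80
  roll 8: 65 = 65
Every load is within 135 m, so 8 paper rolls suffice.

Yes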